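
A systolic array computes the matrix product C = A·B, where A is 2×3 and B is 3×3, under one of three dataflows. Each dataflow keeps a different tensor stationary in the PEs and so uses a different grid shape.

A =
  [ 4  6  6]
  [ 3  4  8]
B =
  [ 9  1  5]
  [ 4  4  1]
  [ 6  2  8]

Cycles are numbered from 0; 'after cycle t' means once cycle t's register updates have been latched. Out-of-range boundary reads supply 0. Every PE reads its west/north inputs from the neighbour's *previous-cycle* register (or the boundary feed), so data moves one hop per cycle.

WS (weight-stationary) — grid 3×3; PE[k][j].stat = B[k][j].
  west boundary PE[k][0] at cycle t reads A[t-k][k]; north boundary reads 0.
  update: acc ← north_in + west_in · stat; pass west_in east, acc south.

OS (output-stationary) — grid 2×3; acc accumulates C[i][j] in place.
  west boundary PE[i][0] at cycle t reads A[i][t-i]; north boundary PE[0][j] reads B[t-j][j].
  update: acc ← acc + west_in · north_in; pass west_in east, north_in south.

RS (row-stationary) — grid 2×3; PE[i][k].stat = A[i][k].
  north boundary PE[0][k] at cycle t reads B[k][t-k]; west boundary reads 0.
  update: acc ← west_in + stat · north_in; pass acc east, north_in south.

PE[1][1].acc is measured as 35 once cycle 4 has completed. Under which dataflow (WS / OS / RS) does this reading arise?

— WS: 3×3; PE[1][1] trace:
  @0  [1,1]  acc 0  |  →0  ↓0
  @1  [1,1]  acc 0  |  →0  ↓0
  @2  [1,1]  acc 28  |  →6  ↓28
  @3  [1,1]  acc 19  |  →4  ↓19
  @4  [1,1]  acc 0  |  →0  ↓0
— OS: 2×3; PE[1][1] trace:
  @0  [1,1]  acc 0  |  →0  ↓0
  @1  [1,1]  acc 0  |  →0  ↓0
  @2  [1,1]  acc 3  |  →3  ↓1
  @3  [1,1]  acc 19  |  →4  ↓4
  @4  [1,1]  acc 35  |  →8  ↓2
— RS: 2×3; PE[1][1] trace:
  @0  [1,1]  acc 0  |  →0  ↓0
  @1  [1,1]  acc 0  |  →0  ↓0
  @2  [1,1]  acc 43  |  →43  ↓4
  @3  [1,1]  acc 19  |  →19  ↓4
  @4  [1,1]  acc 19  |  →19  ↓1

dataflow = OS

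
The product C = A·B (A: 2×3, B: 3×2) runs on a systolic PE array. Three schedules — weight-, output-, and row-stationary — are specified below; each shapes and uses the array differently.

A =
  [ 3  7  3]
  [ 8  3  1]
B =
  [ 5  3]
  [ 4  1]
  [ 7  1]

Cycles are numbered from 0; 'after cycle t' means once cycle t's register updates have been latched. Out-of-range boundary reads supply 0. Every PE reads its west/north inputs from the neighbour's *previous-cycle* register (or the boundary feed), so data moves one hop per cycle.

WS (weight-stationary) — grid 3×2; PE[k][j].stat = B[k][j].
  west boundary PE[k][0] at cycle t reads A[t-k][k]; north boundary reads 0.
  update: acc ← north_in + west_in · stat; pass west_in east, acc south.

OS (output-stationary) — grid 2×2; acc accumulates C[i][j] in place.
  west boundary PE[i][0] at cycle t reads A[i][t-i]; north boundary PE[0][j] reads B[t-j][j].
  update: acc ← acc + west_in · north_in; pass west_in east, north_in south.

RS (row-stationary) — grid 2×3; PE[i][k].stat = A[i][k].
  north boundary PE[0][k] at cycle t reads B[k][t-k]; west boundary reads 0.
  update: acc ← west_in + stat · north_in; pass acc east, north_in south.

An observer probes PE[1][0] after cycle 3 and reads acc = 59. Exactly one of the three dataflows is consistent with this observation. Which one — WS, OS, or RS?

WS [3×2] PE[1][0] across cycles:
  0: (1,0).acc=0  regs=<0,0>
  1: (1,0).acc=43  regs=<7,43>
  2: (1,0).acc=52  regs=<3,52>
  3: (1,0).acc=0  regs=<0,0>
OS [2×2] PE[1][0] across cycles:
  0: (1,0).acc=0  regs=<0,0>
  1: (1,0).acc=40  regs=<8,5>
  2: (1,0).acc=52  regs=<3,4>
  3: (1,0).acc=59  regs=<1,7>
RS [2×3] PE[1][0] across cycles:
  0: (1,0).acc=0  regs=<0,0>
  1: (1,0).acc=40  regs=<40,5>
  2: (1,0).acc=24  regs=<24,3>
  3: (1,0).acc=0  regs=<0,0>

dataflow = OS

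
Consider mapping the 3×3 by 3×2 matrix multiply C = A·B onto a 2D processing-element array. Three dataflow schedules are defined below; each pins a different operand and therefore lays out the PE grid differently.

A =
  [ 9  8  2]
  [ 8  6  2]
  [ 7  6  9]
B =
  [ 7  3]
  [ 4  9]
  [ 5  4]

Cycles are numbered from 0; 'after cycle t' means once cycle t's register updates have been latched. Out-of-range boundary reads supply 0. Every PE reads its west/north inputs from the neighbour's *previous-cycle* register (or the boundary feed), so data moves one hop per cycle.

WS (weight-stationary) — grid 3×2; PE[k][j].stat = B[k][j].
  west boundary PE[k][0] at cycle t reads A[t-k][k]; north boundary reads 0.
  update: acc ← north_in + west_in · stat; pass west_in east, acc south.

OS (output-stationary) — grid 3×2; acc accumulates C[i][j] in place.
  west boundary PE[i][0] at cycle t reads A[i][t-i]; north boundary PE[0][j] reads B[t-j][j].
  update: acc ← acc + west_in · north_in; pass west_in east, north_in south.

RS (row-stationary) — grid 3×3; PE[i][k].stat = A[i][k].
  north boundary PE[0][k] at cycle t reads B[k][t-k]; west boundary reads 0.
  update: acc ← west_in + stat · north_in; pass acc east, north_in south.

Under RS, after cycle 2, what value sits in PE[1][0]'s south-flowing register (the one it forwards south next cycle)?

Tracing RS — 3×3 array, target PE[1][0]:
  cycle 0: PE[0][0] → acc 63, east 63, south 7
  cycle 0: PE[1][0] → acc 0, east 0, south 0
  cycle 1: PE[0][0] → acc 27, east 27, south 3
  cycle 1: PE[1][0] → acc 56, east 56, south 7
  cycle 2: PE[0][0] → acc 0, east 0, south 0
  cycle 2: PE[1][0] → acc 24, east 24, south 3

register = 3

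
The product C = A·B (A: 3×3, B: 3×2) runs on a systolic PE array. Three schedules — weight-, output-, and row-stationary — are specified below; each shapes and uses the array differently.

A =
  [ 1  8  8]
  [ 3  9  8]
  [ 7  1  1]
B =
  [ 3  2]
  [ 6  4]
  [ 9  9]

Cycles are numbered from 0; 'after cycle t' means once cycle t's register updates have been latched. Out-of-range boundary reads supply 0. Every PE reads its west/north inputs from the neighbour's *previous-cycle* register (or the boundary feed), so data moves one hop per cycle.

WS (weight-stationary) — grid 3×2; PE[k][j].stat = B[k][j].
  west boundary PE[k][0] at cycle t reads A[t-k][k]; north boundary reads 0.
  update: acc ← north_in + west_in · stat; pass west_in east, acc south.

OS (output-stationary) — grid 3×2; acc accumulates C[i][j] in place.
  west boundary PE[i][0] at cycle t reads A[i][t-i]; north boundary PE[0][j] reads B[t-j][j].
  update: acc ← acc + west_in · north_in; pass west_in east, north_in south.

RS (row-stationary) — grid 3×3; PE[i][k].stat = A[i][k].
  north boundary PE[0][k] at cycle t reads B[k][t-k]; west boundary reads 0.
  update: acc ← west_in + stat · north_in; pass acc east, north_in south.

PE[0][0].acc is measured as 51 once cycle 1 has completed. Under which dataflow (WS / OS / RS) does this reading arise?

— WS: 3×2; PE[0][0] trace:
  @0  [0,0]  acc 3  |  →1  ↓3
  @1  [0,0]  acc 9  |  →3  ↓9
— OS: 3×2; PE[0][0] trace:
  @0  [0,0]  acc 3  |  →1  ↓3
  @1  [0,0]  acc 51  |  →8  ↓6
— RS: 3×3; PE[0][0] trace:
  @0  [0,0]  acc 3  |  →3  ↓3
  @1  [0,0]  acc 2  |  →2  ↓2

dataflow = OS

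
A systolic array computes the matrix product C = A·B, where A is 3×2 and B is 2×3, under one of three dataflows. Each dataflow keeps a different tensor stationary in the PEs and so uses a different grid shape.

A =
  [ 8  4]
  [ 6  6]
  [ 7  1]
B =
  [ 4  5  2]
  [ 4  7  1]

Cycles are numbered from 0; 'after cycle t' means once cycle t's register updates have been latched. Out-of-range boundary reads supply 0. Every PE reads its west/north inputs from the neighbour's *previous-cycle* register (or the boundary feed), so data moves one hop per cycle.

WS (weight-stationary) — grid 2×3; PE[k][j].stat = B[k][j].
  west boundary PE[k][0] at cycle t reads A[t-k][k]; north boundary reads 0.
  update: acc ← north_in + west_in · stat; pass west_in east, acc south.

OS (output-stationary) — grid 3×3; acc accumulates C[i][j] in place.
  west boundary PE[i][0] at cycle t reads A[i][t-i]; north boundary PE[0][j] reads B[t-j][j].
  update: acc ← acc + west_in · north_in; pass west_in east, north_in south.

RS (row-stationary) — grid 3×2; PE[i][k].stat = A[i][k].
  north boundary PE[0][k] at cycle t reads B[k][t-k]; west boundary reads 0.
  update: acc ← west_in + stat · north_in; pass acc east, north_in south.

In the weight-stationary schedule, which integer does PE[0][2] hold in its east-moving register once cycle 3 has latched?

Tracing WS — 2×3 array, target PE[0][2]:
  cycle 0: PE[0][1] → acc 0, east 0, south 0
  cycle 0: PE[0][2] → acc 0, east 0, south 0
  cycle 1: PE[0][1] → acc 40, east 8, south 40
  cycle 1: PE[0][2] → acc 0, east 0, south 0
  cycle 2: PE[0][1] → acc 30, east 6, south 30
  cycle 2: PE[0][2] → acc 16, east 8, south 16
  cycle 3: PE[0][1] → acc 35, east 7, south 35
  cycle 3: PE[0][2] → acc 12, east 6, south 12

register = 6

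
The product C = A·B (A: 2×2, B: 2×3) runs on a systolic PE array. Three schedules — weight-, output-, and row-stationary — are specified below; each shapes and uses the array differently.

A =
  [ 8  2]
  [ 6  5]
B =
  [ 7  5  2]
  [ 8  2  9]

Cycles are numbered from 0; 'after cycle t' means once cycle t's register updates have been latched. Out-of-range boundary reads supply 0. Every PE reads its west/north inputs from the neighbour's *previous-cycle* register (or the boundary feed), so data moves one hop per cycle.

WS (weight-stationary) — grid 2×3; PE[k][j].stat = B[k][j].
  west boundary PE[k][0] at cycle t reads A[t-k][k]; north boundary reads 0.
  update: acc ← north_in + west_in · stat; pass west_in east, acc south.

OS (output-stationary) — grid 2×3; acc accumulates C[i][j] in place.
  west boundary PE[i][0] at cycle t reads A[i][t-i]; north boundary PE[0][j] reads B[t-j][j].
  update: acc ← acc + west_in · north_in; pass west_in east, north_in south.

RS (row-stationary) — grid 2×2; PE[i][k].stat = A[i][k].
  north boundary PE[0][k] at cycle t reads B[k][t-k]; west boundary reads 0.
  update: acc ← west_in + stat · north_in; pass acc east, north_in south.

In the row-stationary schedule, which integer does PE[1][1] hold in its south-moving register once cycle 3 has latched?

register = 2

RS on a 2×2 grid — tracing PE[1][1] and its feeders:
  c0 r0c1: 0 / 0 / 0
  c0 r1c0: 0 / 0 / 0
  c0 r1c1: 0 / 0 / 0
  c1 r0c1: 72 / 72 / 8
  c1 r1c0: 42 / 42 / 7
  c1 r1c1: 0 / 0 / 0
  c2 r0c1: 44 / 44 / 2
  c2 r1c0: 30 / 30 / 5
  c2 r1c1: 82 / 82 / 8
  c3 r0c1: 34 / 34 / 9
  c3 r1c0: 12 / 12 / 2
  c3 r1c1: 40 / 40 / 2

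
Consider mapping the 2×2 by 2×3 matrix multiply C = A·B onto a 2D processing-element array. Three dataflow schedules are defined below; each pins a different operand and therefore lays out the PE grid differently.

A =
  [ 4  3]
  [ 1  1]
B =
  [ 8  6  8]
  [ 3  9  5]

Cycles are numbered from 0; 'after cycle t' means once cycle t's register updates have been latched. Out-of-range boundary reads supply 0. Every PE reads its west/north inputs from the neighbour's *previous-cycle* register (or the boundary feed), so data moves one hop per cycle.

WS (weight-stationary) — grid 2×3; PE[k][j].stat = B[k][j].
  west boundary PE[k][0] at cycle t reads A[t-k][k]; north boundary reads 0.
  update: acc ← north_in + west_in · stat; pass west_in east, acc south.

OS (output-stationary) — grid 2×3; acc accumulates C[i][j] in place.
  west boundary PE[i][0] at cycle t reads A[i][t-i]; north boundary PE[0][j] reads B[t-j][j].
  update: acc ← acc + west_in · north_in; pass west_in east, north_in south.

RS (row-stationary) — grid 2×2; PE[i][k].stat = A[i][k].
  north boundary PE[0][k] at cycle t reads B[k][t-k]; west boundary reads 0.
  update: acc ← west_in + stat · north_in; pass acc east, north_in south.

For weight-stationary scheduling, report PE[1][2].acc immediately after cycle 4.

WS (2×3). Following PE[1][2] plus its west/north inputs:
  c0 r0c2: 0 / 0 / 0
  c0 r1c1: 0 / 0 / 0
  c0 r1c2: 0 / 0 / 0
  c1 r0c2: 0 / 0 / 0
  c1 r1c1: 0 / 0 / 0
  c1 r1c2: 0 / 0 / 0
  c2 r0c2: 32 / 4 / 32
  c2 r1c1: 51 / 3 / 51
  c2 r1c2: 0 / 0 / 0
  c3 r0c2: 8 / 1 / 8
  c3 r1c1: 15 / 1 / 15
  c3 r1c2: 47 / 3 / 47
  c4 r0c2: 0 / 0 / 0
  c4 r1c1: 0 / 0 / 0
  c4 r1c2: 13 / 1 / 13

PE[1][2].acc = 13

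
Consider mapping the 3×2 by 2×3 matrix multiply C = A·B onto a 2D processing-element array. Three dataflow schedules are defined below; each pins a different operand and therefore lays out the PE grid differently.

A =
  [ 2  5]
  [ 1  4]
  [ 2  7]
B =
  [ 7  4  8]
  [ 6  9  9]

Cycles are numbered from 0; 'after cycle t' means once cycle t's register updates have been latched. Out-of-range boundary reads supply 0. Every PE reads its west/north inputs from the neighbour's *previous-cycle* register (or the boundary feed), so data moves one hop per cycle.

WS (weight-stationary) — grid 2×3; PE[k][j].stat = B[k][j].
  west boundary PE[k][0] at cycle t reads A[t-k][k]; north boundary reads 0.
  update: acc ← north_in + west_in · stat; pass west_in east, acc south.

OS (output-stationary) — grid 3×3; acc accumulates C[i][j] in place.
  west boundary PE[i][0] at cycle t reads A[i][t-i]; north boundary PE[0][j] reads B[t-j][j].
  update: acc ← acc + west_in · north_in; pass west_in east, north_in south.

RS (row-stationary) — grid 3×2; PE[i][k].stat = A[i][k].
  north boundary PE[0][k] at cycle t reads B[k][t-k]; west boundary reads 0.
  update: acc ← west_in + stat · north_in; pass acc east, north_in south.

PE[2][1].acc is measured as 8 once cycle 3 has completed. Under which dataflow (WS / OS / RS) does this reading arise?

WS (2×3): PE[2][1] does not exist.
Under OS (3×3), PE[2][1]:
  step 0 · PE2,1: acc=0; fwd→0 fwd↓0
  step 1 · PE2,1: acc=0; fwd→0 fwd↓0
  step 2 · PE2,1: acc=0; fwd→0 fwd↓0
  step 3 · PE2,1: acc=8; fwd→2 fwd↓4
Under RS (3×2), PE[2][1]:
  step 0 · PE2,1: acc=0; fwd→0 fwd↓0
  step 1 · PE2,1: acc=0; fwd→0 fwd↓0
  step 2 · PE2,1: acc=0; fwd→0 fwd↓0
  step 3 · PE2,1: acc=56; fwd→56 fwd↓6

dataflow = OS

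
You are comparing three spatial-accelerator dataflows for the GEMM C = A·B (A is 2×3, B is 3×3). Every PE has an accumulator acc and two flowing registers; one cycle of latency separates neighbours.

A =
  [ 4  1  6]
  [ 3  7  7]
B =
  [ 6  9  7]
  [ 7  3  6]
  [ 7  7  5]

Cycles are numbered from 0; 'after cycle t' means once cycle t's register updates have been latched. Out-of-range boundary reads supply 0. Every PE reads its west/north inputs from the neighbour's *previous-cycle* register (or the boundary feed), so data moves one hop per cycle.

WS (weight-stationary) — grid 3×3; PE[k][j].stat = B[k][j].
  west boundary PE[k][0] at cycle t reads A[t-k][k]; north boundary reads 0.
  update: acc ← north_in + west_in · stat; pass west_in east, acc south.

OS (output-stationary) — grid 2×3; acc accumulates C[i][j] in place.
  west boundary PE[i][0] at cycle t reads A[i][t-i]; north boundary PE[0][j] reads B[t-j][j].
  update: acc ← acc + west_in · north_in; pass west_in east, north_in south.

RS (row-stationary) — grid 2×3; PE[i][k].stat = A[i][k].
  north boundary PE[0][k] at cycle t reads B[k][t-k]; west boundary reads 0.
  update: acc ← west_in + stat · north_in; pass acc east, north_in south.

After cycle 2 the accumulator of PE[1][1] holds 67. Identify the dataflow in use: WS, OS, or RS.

Under WS (3×3), PE[1][1]:
  t=0 PE[1][1]: acc=0 h=0 v=0
  t=1 PE[1][1]: acc=0 h=0 v=0
  t=2 PE[1][1]: acc=39 h=1 v=39
Under OS (2×3), PE[1][1]:
  t=0 PE[1][1]: acc=0 h=0 v=0
  t=1 PE[1][1]: acc=0 h=0 v=0
  t=2 PE[1][1]: acc=27 h=3 v=9
Under RS (2×3), PE[1][1]:
  t=0 PE[1][1]: acc=0 h=0 v=0
  t=1 PE[1][1]: acc=0 h=0 v=0
  t=2 PE[1][1]: acc=67 h=67 v=7

dataflow = RS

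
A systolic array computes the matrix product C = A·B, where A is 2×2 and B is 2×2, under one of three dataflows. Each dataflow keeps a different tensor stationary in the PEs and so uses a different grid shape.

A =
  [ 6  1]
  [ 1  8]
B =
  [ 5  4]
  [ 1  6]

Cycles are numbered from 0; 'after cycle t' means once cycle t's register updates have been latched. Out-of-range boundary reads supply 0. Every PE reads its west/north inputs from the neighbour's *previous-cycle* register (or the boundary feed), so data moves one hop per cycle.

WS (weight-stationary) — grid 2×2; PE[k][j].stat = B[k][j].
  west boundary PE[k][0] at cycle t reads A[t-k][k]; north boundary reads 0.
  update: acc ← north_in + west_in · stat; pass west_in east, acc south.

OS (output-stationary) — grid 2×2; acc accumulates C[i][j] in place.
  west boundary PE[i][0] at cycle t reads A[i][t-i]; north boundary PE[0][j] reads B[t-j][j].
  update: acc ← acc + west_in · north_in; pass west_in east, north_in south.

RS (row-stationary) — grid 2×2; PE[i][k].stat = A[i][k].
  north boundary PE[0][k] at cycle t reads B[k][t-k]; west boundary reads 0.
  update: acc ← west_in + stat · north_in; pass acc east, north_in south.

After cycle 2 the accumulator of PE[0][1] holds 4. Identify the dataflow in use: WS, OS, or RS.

Under WS (2×2), PE[0][1]:
  step 0 · PE0,1: acc=0; fwd→0 fwd↓0
  step 1 · PE0,1: acc=24; fwd→6 fwd↓24
  step 2 · PE0,1: acc=4; fwd→1 fwd↓4
Under OS (2×2), PE[0][1]:
  step 0 · PE0,1: acc=0; fwd→0 fwd↓0
  step 1 · PE0,1: acc=24; fwd→6 fwd↓4
  step 2 · PE0,1: acc=30; fwd→1 fwd↓6
Under RS (2×2), PE[0][1]:
  step 0 · PE0,1: acc=0; fwd→0 fwd↓0
  step 1 · PE0,1: acc=31; fwd→31 fwd↓1
  step 2 · PE0,1: acc=30; fwd→30 fwd↓6

dataflow = WS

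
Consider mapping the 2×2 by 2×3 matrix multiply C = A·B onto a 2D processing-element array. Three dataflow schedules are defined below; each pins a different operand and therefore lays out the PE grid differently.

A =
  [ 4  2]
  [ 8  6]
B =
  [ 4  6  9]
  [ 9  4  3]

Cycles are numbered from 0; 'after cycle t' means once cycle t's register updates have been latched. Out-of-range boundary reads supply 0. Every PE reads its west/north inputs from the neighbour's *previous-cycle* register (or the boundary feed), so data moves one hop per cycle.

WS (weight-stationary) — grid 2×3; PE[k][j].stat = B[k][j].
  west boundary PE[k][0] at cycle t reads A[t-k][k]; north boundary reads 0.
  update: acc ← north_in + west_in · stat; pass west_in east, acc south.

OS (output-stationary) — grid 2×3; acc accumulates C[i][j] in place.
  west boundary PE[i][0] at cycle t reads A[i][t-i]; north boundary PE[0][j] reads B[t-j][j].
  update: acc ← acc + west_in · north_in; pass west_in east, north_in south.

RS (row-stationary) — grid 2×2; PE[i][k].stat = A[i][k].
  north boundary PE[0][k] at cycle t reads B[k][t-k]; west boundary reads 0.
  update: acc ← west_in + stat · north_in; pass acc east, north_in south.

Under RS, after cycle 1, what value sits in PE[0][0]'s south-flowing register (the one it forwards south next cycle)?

RS on a 2×2 grid — tracing PE[0][0] and its feeders:
  t=0 PE[0][0]: acc=16 h=16 v=4
  t=1 PE[0][0]: acc=24 h=24 v=6

register = 6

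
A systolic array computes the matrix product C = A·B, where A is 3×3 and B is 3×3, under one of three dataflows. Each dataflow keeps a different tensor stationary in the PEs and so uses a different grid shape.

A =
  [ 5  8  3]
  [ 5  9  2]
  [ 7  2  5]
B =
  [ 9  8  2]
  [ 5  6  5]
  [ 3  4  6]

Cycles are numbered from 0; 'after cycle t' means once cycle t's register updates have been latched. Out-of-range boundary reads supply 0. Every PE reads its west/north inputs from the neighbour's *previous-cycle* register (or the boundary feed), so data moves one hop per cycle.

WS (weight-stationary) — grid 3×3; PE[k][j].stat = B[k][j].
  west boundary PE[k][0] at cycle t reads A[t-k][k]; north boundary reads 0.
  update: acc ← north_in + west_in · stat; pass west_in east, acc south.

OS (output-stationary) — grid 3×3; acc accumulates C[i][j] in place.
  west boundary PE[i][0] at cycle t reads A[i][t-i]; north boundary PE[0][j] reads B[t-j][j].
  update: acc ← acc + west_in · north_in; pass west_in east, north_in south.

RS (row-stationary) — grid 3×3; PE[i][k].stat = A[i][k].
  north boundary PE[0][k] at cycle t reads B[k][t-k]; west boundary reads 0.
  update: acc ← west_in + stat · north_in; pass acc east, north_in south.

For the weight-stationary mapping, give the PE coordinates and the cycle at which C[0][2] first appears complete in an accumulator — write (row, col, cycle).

(row, col, cycle) = (2, 2, 4)

WS — PE[2][2] is where C[0][2] collects:
  [0] (2,2) acc=0 (h:0 v:0)
  [1] (2,2) acc=0 (h:0 v:0)
  [2] (2,2) acc=0 (h:0 v:0)
  [3] (2,2) acc=0 (h:0 v:0)
  [4] (2,2) acc=68 (h:3 v:68)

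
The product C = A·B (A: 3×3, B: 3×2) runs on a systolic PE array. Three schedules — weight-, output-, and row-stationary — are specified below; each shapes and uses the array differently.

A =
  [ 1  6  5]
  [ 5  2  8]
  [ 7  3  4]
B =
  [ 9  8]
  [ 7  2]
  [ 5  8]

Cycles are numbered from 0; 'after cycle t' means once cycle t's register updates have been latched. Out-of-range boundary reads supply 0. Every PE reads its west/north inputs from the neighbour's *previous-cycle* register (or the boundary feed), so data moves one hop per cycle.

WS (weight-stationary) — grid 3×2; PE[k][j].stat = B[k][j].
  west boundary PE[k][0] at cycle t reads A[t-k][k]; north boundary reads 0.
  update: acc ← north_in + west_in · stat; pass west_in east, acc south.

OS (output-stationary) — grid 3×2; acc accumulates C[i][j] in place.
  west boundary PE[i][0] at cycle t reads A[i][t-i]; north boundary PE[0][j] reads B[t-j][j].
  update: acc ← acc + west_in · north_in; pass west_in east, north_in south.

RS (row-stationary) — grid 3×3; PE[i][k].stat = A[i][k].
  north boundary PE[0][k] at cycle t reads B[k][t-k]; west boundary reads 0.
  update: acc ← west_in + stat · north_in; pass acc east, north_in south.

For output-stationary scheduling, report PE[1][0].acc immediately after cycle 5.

Tracing OS — 3×2 array, target PE[1][0]:
  cycle 0: PE[0][0] → acc 9, east 1, south 9
  cycle 0: PE[1][0] → acc 0, east 0, south 0
  cycle 1: PE[0][0] → acc 51, east 6, south 7
  cycle 1: PE[1][0] → acc 45, east 5, south 9
  cycle 2: PE[0][0] → acc 76, east 5, south 5
  cycle 2: PE[1][0] → acc 59, east 2, south 7
  cycle 3: PE[0][0] → acc 76, east 0, south 0
  cycle 3: PE[1][0] → acc 99, east 8, south 5
  cycle 4: PE[0][0] → acc 76, east 0, south 0
  cycle 4: PE[1][0] → acc 99, east 0, south 0
  cycle 5: PE[0][0] → acc 76, east 0, south 0
  cycle 5: PE[1][0] → acc 99, east 0, south 0

PE[1][0].acc = 99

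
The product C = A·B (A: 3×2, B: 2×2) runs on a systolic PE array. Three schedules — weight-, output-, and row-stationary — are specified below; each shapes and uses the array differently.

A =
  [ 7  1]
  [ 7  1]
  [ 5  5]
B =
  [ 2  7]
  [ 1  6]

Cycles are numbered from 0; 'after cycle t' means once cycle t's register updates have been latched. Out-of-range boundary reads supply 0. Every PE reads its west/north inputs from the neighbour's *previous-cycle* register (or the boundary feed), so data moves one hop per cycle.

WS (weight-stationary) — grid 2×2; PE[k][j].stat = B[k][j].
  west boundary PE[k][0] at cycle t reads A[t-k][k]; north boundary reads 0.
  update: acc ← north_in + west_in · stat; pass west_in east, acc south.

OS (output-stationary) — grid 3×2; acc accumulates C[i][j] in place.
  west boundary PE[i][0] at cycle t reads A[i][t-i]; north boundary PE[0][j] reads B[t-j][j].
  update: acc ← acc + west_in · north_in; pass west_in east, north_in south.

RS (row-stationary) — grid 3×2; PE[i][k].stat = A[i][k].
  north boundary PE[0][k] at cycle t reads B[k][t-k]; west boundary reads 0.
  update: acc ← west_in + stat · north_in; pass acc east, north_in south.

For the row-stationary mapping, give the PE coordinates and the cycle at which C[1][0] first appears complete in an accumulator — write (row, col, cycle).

Under RS, C[1][0] lands at PE[1][1]:
  @0  [1,1]  acc 0  |  →0  ↓0
  @1  [1,1]  acc 0  |  →0  ↓0
  @2  [1,1]  acc 15  |  →15  ↓1

(row, col, cycle) = (1, 1, 2)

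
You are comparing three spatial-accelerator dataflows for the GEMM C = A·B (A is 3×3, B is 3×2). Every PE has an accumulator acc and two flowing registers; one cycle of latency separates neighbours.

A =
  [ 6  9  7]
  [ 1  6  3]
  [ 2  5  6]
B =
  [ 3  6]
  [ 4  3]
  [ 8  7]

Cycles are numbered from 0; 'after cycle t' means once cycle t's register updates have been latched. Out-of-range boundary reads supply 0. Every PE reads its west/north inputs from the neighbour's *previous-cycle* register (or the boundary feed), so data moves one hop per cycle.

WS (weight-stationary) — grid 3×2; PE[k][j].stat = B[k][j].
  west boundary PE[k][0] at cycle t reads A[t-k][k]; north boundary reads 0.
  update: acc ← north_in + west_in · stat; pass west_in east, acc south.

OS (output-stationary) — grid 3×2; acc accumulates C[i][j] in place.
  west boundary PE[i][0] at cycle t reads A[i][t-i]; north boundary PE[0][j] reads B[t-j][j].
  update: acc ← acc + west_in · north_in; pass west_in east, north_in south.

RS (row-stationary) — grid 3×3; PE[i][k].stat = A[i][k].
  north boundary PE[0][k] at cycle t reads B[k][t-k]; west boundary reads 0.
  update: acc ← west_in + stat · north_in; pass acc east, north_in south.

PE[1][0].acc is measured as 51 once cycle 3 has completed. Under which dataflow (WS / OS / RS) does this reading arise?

dataflow = OS

WS (3×2 grid), PE[1][0]:
  [0] (1,0) acc=0 (h:0 v:0)
  [1] (1,0) acc=54 (h:9 v:54)
  [2] (1,0) acc=27 (h:6 v:27)
  [3] (1,0) acc=26 (h:5 v:26)
OS (3×2 grid), PE[1][0]:
  [0] (1,0) acc=0 (h:0 v:0)
  [1] (1,0) acc=3 (h:1 v:3)
  [2] (1,0) acc=27 (h:6 v:4)
  [3] (1,0) acc=51 (h:3 v:8)
RS (3×3 grid), PE[1][0]:
  [0] (1,0) acc=0 (h:0 v:0)
  [1] (1,0) acc=3 (h:3 v:3)
  [2] (1,0) acc=6 (h:6 v:6)
  [3] (1,0) acc=0 (h:0 v:0)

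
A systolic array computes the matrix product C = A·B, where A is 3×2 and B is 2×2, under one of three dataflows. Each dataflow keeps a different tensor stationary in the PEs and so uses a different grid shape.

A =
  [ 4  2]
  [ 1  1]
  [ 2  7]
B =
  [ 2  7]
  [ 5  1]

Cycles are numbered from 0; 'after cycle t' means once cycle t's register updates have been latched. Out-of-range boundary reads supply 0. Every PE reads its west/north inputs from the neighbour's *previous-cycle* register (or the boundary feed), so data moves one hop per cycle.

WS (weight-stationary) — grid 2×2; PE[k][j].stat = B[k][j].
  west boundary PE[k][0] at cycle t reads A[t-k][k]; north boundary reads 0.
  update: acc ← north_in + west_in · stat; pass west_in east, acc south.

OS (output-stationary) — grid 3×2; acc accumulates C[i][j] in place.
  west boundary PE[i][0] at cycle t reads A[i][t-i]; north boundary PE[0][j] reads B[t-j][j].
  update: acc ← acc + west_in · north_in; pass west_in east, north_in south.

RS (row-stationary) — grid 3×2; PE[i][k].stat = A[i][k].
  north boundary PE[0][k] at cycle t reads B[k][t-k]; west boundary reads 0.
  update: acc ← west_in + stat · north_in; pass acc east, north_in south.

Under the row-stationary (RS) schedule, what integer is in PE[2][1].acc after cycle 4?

PE[2][1].acc = 21

RS (3×2). Following PE[2][1] plus its west/north inputs:
  after 0 — PE[1][1] acc=0, pass-E 0, pass-S 0
  after 0 — PE[2][0] acc=0, pass-E 0, pass-S 0
  after 0 — PE[2][1] acc=0, pass-E 0, pass-S 0
  after 1 — PE[1][1] acc=0, pass-E 0, pass-S 0
  after 1 — PE[2][0] acc=0, pass-E 0, pass-S 0
  after 1 — PE[2][1] acc=0, pass-E 0, pass-S 0
  after 2 — PE[1][1] acc=7, pass-E 7, pass-S 5
  after 2 — PE[2][0] acc=4, pass-E 4, pass-S 2
  after 2 — PE[2][1] acc=0, pass-E 0, pass-S 0
  after 3 — PE[1][1] acc=8, pass-E 8, pass-S 1
  after 3 — PE[2][0] acc=14, pass-E 14, pass-S 7
  after 3 — PE[2][1] acc=39, pass-E 39, pass-S 5
  after 4 — PE[1][1] acc=0, pass-E 0, pass-S 0
  after 4 — PE[2][0] acc=0, pass-E 0, pass-S 0
  after 4 — PE[2][1] acc=21, pass-E 21, pass-S 1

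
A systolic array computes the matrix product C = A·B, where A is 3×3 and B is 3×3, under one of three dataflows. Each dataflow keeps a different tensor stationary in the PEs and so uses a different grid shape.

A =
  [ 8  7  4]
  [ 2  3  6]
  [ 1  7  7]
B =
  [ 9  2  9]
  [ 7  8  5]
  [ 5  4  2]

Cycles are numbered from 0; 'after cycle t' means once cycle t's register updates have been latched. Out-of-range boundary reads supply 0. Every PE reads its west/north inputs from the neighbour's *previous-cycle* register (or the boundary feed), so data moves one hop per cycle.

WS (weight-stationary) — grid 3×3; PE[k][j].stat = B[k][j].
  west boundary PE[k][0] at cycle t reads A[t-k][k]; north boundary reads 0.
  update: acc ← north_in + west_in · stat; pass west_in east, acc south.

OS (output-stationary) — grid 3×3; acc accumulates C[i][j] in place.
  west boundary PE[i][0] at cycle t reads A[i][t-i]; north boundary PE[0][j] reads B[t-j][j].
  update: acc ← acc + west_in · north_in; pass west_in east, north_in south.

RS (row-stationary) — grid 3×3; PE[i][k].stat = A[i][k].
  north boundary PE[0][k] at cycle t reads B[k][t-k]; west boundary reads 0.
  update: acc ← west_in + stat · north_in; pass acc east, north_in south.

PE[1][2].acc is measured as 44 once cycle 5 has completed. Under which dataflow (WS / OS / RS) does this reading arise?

WS (3×3 grid), PE[1][2]:
  c0 r1c2: 0 / 0 / 0
  c1 r1c2: 0 / 0 / 0
  c2 r1c2: 0 / 0 / 0
  c3 r1c2: 107 / 7 / 107
  c4 r1c2: 33 / 3 / 33
  c5 r1c2: 44 / 7 / 44
OS (3×3 grid), PE[1][2]:
  c0 r1c2: 0 / 0 / 0
  c1 r1c2: 0 / 0 / 0
  c2 r1c2: 0 / 0 / 0
  c3 r1c2: 18 / 2 / 9
  c4 r1c2: 33 / 3 / 5
  c5 r1c2: 45 / 6 / 2
RS (3×3 grid), PE[1][2]:
  c0 r1c2: 0 / 0 / 0
  c1 r1c2: 0 / 0 / 0
  c2 r1c2: 0 / 0 / 0
  c3 r1c2: 69 / 69 / 5
  c4 r1c2: 52 / 52 / 4
  c5 r1c2: 45 / 45 / 2

dataflow = WS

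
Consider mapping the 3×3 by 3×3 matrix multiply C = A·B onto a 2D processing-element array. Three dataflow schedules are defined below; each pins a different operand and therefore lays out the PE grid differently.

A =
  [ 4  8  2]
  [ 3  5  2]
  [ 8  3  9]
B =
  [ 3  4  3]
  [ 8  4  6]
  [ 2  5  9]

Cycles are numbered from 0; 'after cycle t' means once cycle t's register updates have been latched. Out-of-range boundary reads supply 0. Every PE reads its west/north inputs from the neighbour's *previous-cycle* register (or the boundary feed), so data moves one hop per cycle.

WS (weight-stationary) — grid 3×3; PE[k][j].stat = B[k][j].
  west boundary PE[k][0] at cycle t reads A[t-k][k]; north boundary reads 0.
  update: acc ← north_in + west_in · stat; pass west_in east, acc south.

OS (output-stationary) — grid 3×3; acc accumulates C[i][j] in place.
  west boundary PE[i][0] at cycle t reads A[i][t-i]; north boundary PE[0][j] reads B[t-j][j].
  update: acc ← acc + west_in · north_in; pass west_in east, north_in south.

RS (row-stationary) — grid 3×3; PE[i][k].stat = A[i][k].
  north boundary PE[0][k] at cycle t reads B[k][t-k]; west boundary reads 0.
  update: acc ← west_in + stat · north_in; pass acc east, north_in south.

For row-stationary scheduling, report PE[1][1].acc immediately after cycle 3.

PE[1][1].acc = 32

RS (3×3). Following PE[1][1] plus its west/north inputs:
  [0] (0,1) acc=0 (h:0 v:0)
  [0] (1,0) acc=0 (h:0 v:0)
  [0] (1,1) acc=0 (h:0 v:0)
  [1] (0,1) acc=76 (h:76 v:8)
  [1] (1,0) acc=9 (h:9 v:3)
  [1] (1,1) acc=0 (h:0 v:0)
  [2] (0,1) acc=48 (h:48 v:4)
  [2] (1,0) acc=12 (h:12 v:4)
  [2] (1,1) acc=49 (h:49 v:8)
  [3] (0,1) acc=60 (h:60 v:6)
  [3] (1,0) acc=9 (h:9 v:3)
  [3] (1,1) acc=32 (h:32 v:4)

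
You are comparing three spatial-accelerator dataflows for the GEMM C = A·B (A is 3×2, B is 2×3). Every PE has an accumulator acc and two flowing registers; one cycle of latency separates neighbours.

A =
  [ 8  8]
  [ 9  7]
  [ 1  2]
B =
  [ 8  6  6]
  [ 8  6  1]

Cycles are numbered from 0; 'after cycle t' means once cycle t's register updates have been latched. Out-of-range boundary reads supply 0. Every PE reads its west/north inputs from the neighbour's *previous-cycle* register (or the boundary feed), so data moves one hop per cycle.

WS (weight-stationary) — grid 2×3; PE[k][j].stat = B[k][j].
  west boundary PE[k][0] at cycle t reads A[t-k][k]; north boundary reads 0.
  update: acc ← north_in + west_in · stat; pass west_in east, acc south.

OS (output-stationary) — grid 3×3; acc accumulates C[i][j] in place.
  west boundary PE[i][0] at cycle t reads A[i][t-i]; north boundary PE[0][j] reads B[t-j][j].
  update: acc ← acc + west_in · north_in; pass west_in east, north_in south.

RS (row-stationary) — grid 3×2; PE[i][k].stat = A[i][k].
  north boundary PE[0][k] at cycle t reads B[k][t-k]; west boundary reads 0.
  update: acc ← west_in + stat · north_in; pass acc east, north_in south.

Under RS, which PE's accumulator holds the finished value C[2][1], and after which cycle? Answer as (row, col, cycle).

(row, col, cycle) = (2, 1, 4)

RS — PE[2][1] is where C[2][1] collects:
  c0 r2c1: 0 / 0 / 0
  c1 r2c1: 0 / 0 / 0
  c2 r2c1: 0 / 0 / 0
  c3 r2c1: 24 / 24 / 8
  c4 r2c1: 18 / 18 / 6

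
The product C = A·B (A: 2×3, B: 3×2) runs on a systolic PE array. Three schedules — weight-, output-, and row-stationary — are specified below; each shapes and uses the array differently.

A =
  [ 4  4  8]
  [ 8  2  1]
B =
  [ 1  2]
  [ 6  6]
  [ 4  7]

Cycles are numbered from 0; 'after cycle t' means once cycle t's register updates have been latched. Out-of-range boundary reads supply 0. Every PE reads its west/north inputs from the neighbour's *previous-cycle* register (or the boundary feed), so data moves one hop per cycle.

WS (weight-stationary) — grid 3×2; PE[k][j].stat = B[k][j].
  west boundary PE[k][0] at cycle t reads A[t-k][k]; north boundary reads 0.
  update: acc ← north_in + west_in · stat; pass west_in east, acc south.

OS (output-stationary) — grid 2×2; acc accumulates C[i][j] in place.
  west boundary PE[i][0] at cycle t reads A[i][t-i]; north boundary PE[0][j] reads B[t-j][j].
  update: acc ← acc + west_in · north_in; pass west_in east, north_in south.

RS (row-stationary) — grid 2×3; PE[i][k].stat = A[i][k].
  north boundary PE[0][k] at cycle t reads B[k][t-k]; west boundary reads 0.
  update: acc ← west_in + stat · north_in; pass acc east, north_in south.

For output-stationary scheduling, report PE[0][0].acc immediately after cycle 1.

PE[0][0].acc = 28

OS 2×2: PE[0][0] cycle-by-cycle (with neighbour feeds):
  step 0 · PE0,0: acc=4; fwd→4 fwd↓1
  step 1 · PE0,0: acc=28; fwd→4 fwd↓6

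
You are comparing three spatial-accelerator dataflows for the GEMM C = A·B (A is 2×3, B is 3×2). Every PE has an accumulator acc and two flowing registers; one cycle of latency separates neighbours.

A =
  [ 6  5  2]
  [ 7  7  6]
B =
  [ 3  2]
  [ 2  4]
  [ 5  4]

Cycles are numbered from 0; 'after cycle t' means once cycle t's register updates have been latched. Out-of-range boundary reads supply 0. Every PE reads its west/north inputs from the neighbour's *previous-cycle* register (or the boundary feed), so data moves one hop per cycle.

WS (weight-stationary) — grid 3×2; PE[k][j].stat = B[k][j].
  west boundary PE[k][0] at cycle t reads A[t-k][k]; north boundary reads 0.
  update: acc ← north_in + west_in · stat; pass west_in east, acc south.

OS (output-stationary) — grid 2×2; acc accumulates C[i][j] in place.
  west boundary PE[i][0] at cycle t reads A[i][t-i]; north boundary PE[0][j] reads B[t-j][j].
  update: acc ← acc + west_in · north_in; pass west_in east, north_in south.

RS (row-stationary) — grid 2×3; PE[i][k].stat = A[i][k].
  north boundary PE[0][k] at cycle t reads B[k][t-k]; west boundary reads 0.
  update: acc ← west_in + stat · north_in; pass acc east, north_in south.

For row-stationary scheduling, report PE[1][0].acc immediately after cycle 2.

PE[1][0].acc = 14

RS on a 2×3 grid — tracing PE[1][0] and its feeders:
  [0] (0,0) acc=18 (h:18 v:3)
  [0] (1,0) acc=0 (h:0 v:0)
  [1] (0,0) acc=12 (h:12 v:2)
  [1] (1,0) acc=21 (h:21 v:3)
  [2] (0,0) acc=0 (h:0 v:0)
  [2] (1,0) acc=14 (h:14 v:2)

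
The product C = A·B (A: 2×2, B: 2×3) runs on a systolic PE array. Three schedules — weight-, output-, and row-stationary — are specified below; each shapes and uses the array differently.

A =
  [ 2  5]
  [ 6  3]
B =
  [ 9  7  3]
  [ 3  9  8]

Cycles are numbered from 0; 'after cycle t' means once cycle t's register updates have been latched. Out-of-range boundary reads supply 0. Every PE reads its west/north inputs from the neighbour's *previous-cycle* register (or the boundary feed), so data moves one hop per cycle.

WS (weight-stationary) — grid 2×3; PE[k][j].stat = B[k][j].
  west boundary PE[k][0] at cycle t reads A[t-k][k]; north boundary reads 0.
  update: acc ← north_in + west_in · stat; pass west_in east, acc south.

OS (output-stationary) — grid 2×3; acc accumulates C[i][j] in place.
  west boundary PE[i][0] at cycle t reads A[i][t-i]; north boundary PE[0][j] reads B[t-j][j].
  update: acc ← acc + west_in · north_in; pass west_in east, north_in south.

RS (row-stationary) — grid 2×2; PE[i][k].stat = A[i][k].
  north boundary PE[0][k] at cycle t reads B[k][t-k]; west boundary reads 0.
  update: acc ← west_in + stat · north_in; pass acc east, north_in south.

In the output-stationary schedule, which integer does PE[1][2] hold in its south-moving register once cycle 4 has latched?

Tracing OS — 2×3 array, target PE[1][2]:
  @0  [0,2]  acc 0  |  →0  ↓0
  @0  [1,1]  acc 0  |  →0  ↓0
  @0  [1,2]  acc 0  |  →0  ↓0
  @1  [0,2]  acc 0  |  →0  ↓0
  @1  [1,1]  acc 0  |  →0  ↓0
  @1  [1,2]  acc 0  |  →0  ↓0
  @2  [0,2]  acc 6  |  →2  ↓3
  @2  [1,1]  acc 42  |  →6  ↓7
  @2  [1,2]  acc 0  |  →0  ↓0
  @3  [0,2]  acc 46  |  →5  ↓8
  @3  [1,1]  acc 69  |  →3  ↓9
  @3  [1,2]  acc 18  |  →6  ↓3
  @4  [0,2]  acc 46  |  →0  ↓0
  @4  [1,1]  acc 69  |  →0  ↓0
  @4  [1,2]  acc 42  |  →3  ↓8

register = 8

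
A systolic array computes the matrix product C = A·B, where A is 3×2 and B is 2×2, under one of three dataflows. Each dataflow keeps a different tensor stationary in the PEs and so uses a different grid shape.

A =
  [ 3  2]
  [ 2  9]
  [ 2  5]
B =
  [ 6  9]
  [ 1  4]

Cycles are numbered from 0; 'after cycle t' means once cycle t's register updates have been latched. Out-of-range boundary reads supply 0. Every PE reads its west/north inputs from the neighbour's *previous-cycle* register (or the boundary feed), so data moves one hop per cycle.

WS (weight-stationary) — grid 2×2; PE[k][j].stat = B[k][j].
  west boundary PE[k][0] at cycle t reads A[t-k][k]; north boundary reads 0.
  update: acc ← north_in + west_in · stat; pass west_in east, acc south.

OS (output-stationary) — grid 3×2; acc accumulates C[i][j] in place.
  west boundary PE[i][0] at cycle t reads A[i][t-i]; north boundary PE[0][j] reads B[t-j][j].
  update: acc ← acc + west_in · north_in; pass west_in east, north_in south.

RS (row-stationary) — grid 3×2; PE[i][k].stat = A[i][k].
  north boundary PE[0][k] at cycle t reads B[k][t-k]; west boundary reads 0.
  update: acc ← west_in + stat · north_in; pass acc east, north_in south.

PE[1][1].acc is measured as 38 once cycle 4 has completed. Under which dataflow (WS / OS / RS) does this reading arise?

dataflow = WS

— WS: 2×2; PE[1][1] trace:
  step 0 · PE1,1: acc=0; fwd→0 fwd↓0
  step 1 · PE1,1: acc=0; fwd→0 fwd↓0
  step 2 · PE1,1: acc=35; fwd→2 fwd↓35
  step 3 · PE1,1: acc=54; fwd→9 fwd↓54
  step 4 · PE1,1: acc=38; fwd→5 fwd↓38
— OS: 3×2; PE[1][1] trace:
  step 0 · PE1,1: acc=0; fwd→0 fwd↓0
  step 1 · PE1,1: acc=0; fwd→0 fwd↓0
  step 2 · PE1,1: acc=18; fwd→2 fwd↓9
  step 3 · PE1,1: acc=54; fwd→9 fwd↓4
  step 4 · PE1,1: acc=54; fwd→0 fwd↓0
— RS: 3×2; PE[1][1] trace:
  step 0 · PE1,1: acc=0; fwd→0 fwd↓0
  step 1 · PE1,1: acc=0; fwd→0 fwd↓0
  step 2 · PE1,1: acc=21; fwd→21 fwd↓1
  step 3 · PE1,1: acc=54; fwd→54 fwd↓4
  step 4 · PE1,1: acc=0; fwd→0 fwd↓0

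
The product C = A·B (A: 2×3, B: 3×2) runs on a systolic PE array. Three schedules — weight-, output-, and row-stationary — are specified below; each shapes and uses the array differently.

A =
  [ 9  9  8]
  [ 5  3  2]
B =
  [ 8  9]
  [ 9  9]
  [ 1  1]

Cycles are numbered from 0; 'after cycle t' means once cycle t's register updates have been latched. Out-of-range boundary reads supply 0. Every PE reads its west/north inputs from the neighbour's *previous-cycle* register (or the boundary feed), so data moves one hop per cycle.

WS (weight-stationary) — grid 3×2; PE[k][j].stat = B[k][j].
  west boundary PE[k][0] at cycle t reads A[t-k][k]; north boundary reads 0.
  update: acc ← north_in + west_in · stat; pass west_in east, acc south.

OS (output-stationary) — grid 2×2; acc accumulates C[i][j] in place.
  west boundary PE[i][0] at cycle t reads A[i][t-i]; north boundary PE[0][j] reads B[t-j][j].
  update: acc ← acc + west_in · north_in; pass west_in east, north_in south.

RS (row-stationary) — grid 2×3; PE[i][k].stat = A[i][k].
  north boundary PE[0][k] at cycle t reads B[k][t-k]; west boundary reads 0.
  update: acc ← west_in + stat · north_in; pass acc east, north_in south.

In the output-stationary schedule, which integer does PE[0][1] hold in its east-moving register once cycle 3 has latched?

Tracing OS — 2×2 array, target PE[0][1]:
  @0  [0,0]  acc 72  |  →9  ↓8
  @0  [0,1]  acc 0  |  →0  ↓0
  @1  [0,0]  acc 153  |  →9  ↓9
  @1  [0,1]  acc 81  |  →9  ↓9
  @2  [0,0]  acc 161  |  →8  ↓1
  @2  [0,1]  acc 162  |  →9  ↓9
  @3  [0,0]  acc 161  |  →0  ↓0
  @3  [0,1]  acc 170  |  →8  ↓1

register = 8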